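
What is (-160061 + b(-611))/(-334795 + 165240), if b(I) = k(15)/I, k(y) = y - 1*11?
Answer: 19559455/20719621 ≈ 0.94401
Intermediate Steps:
k(y) = -11 + y (k(y) = y - 11 = -11 + y)
b(I) = 4/I (b(I) = (-11 + 15)/I = 4/I)
(-160061 + b(-611))/(-334795 + 165240) = (-160061 + 4/(-611))/(-334795 + 165240) = (-160061 + 4*(-1/611))/(-169555) = (-160061 - 4/611)*(-1/169555) = -97797275/611*(-1/169555) = 19559455/20719621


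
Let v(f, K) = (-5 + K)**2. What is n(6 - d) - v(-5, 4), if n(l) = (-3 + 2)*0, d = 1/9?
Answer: -1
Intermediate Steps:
d = 1/9 ≈ 0.11111
n(l) = 0 (n(l) = -1*0 = 0)
n(6 - d) - v(-5, 4) = 0 - (-5 + 4)**2 = 0 - 1*(-1)**2 = 0 - 1*1 = 0 - 1 = -1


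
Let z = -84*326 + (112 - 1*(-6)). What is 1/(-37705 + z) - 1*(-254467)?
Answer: 16532975456/64971 ≈ 2.5447e+5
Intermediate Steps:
z = -27266 (z = -27384 + (112 + 6) = -27384 + 118 = -27266)
1/(-37705 + z) - 1*(-254467) = 1/(-37705 - 27266) - 1*(-254467) = 1/(-64971) + 254467 = -1/64971 + 254467 = 16532975456/64971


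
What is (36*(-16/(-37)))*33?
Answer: 19008/37 ≈ 513.73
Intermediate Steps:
(36*(-16/(-37)))*33 = (36*(-16*(-1/37)))*33 = (36*(16/37))*33 = (576/37)*33 = 19008/37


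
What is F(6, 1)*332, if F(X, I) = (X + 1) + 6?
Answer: 4316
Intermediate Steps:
F(X, I) = 7 + X (F(X, I) = (1 + X) + 6 = 7 + X)
F(6, 1)*332 = (7 + 6)*332 = 13*332 = 4316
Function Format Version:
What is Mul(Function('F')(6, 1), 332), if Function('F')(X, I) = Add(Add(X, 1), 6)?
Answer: 4316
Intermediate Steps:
Function('F')(X, I) = Add(7, X) (Function('F')(X, I) = Add(Add(1, X), 6) = Add(7, X))
Mul(Function('F')(6, 1), 332) = Mul(Add(7, 6), 332) = Mul(13, 332) = 4316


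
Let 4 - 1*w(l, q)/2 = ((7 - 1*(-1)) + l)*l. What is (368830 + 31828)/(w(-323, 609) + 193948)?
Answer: -200329/4767 ≈ -42.024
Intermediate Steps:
w(l, q) = 8 - 2*l*(8 + l) (w(l, q) = 8 - 2*((7 - 1*(-1)) + l)*l = 8 - 2*((7 + 1) + l)*l = 8 - 2*(8 + l)*l = 8 - 2*l*(8 + l))
(368830 + 31828)/(w(-323, 609) + 193948) = (368830 + 31828)/((8 - 16*(-323) - 2*(-323)**2) + 193948) = 400658/((8 + 5168 - 2*104329) + 193948) = 400658/((8 + 5168 - 208658) + 193948) = 400658/(-203482 + 193948) = 400658/(-9534) = 400658*(-1/9534) = -200329/4767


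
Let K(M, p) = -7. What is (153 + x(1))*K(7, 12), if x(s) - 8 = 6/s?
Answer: -1169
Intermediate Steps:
x(s) = 8 + 6/s
(153 + x(1))*K(7, 12) = (153 + (8 + 6/1))*(-7) = (153 + (8 + 6*1))*(-7) = (153 + (8 + 6))*(-7) = (153 + 14)*(-7) = 167*(-7) = -1169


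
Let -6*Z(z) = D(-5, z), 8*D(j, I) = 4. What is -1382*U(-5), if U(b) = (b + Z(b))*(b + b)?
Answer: -210755/3 ≈ -70252.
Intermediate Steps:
D(j, I) = 1/2 (D(j, I) = (1/8)*4 = 1/2)
Z(z) = -1/12 (Z(z) = -1/6*1/2 = -1/12)
U(b) = 2*b*(-1/12 + b) (U(b) = (b - 1/12)*(b + b) = (-1/12 + b)*(2*b) = 2*b*(-1/12 + b))
-1382*U(-5) = -691*(-5)*(-1 + 12*(-5))/3 = -691*(-5)*(-1 - 60)/3 = -691*(-5)*(-61)/3 = -1382*305/6 = -210755/3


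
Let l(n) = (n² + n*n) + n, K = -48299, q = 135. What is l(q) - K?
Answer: 84884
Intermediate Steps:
l(n) = n + 2*n² (l(n) = (n² + n²) + n = 2*n² + n = n + 2*n²)
l(q) - K = 135*(1 + 2*135) - 1*(-48299) = 135*(1 + 270) + 48299 = 135*271 + 48299 = 36585 + 48299 = 84884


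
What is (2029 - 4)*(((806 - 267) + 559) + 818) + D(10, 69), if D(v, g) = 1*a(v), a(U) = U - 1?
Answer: 3879909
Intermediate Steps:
a(U) = -1 + U
D(v, g) = -1 + v (D(v, g) = 1*(-1 + v) = -1 + v)
(2029 - 4)*(((806 - 267) + 559) + 818) + D(10, 69) = (2029 - 4)*(((806 - 267) + 559) + 818) + (-1 + 10) = 2025*((539 + 559) + 818) + 9 = 2025*(1098 + 818) + 9 = 2025*1916 + 9 = 3879900 + 9 = 3879909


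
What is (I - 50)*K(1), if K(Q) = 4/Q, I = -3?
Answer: -212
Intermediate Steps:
(I - 50)*K(1) = (-3 - 50)*(4/1) = -212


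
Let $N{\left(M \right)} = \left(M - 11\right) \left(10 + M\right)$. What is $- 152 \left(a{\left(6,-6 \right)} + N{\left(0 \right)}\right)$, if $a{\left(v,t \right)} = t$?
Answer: $17632$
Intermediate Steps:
$N{\left(M \right)} = \left(-11 + M\right) \left(10 + M\right)$
$- 152 \left(a{\left(6,-6 \right)} + N{\left(0 \right)}\right) = - 152 \left(-6 - \left(110 - 0^{2}\right)\right) = - 152 \left(-6 + \left(-110 + 0 + 0\right)\right) = - 152 \left(-6 - 110\right) = \left(-152\right) \left(-116\right) = 17632$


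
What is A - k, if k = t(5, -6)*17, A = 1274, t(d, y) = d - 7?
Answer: 1308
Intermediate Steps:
t(d, y) = -7 + d
k = -34 (k = (-7 + 5)*17 = -2*17 = -34)
A - k = 1274 - 1*(-34) = 1274 + 34 = 1308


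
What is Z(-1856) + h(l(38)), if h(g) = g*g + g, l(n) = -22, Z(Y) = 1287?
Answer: 1749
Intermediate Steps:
h(g) = g + g**2 (h(g) = g**2 + g = g + g**2)
Z(-1856) + h(l(38)) = 1287 - 22*(1 - 22) = 1287 - 22*(-21) = 1287 + 462 = 1749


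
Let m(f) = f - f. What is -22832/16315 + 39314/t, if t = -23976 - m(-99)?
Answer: -594413971/195584220 ≈ -3.0392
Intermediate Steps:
m(f) = 0
t = -23976 (t = -23976 - 1*0 = -23976 + 0 = -23976)
-22832/16315 + 39314/t = -22832/16315 + 39314/(-23976) = -22832*1/16315 + 39314*(-1/23976) = -22832/16315 - 19657/11988 = -594413971/195584220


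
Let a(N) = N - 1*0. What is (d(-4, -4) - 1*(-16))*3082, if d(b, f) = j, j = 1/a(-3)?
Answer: 144854/3 ≈ 48285.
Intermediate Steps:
a(N) = N (a(N) = N + 0 = N)
j = -⅓ (j = 1/(-3) = -⅓ ≈ -0.33333)
d(b, f) = -⅓
(d(-4, -4) - 1*(-16))*3082 = (-⅓ - 1*(-16))*3082 = (-⅓ + 16)*3082 = (47/3)*3082 = 144854/3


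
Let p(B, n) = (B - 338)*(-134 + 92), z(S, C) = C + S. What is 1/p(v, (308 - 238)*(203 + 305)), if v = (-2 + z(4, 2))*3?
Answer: 1/13692 ≈ 7.3035e-5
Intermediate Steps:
v = 12 (v = (-2 + (2 + 4))*3 = (-2 + 6)*3 = 4*3 = 12)
p(B, n) = 14196 - 42*B (p(B, n) = (-338 + B)*(-42) = 14196 - 42*B)
1/p(v, (308 - 238)*(203 + 305)) = 1/(14196 - 42*12) = 1/(14196 - 504) = 1/13692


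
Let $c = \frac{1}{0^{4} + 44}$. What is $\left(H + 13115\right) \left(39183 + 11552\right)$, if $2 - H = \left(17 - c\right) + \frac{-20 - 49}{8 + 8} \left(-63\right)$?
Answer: $\frac{114548823445}{176} \approx 6.5085 \cdot 10^{8}$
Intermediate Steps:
$c = \frac{1}{44}$ ($c = \frac{1}{0 + 44} = \frac{1}{44} \approx 0.022727$)
$H = - \frac{50453}{176}$ ($H = 2 - \left(\left(17 - \frac{1}{44}\right) + \frac{-20 - 49}{8 + 8} \left(-63\right)\right) = 2 - \left(\left(17 - \frac{1}{44}\right) + - \frac{69}{16} \left(-63\right)\right) = 2 - \left(\frac{747}{44} + \left(-69\right) \frac{1}{16} \left(-63\right)\right) = 2 - \left(\frac{747}{44} - - \frac{4347}{16}\right) = 2 - \left(\frac{747}{44} + \frac{4347}{16}\right) = 2 - \frac{50805}{176} = - \frac{50453}{176} \approx -286.66$)
$\left(H + 13115\right) \left(39183 + 11552\right) = \left(- \frac{50453}{176} + 13115\right) \left(39183 + 11552\right) = \frac{2257787}{176} \cdot 50735 = \frac{114548823445}{176}$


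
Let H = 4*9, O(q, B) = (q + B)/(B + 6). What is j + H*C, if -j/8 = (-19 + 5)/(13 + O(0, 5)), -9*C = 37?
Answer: -5168/37 ≈ -139.68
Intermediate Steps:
C = -37/9 (C = -⅑*37 = -37/9 ≈ -4.1111)
O(q, B) = (B + q)/(6 + B)
H = 36
j = 308/37 (j = -8*(-19 + 5)/(13 + (5 + 0)/(6 + 5)) = -(-112)/(13 + 5/11) = -(-112)/148/11 = -(-112)*11/148 = -8*(-77/74) = 308/37 ≈ 8.3243)
j + H*C = 308/37 + 36*(-37/9) = 308/37 - 148 = -5168/37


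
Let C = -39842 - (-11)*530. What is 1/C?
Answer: -1/34012 ≈ -2.9401e-5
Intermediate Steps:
C = -34012 (C = -39842 - 1*(-5830) = -39842 + 5830 = -34012)
1/C = 1/(-34012) = -1/34012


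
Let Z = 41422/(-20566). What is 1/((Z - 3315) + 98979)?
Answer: 10283/983692201 ≈ 1.0453e-5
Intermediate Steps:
Z = -20711/10283 (Z = 41422*(-1/20566) = -20711/10283 ≈ -2.0141)
1/((Z - 3315) + 98979) = 1/((-20711/10283 - 3315) + 98979) = 1/(-34108856/10283 + 98979) = 1/(983692201/10283) = 10283/983692201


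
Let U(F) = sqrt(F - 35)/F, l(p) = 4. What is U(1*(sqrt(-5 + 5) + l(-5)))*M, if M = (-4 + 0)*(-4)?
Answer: 4*I*sqrt(31) ≈ 22.271*I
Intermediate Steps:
M = 16 (M = -4*(-4) = 16)
U(F) = sqrt(-35 + F)/F
U(1*(sqrt(-5 + 5) + l(-5)))*M = (sqrt(-35 + 1*(sqrt(-5 + 5) + 4))/((1*(sqrt(-5 + 5) + 4))))*16 = (sqrt(-35 + 1*(sqrt(0) + 4))/((1*(sqrt(0) + 4))))*16 = (sqrt(-35 + 1*(0 + 4))/((1*(0 + 4))))*16 = (sqrt(-35 + 1*4)/((1*4)))*16 = (sqrt(-35 + 4)/4)*16 = (sqrt(-31)/4)*16 = ((I*sqrt(31))/4)*16 = (I*sqrt(31)/4)*16 = 4*I*sqrt(31)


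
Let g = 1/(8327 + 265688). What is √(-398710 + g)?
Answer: 3*I*√3326314382848415/274015 ≈ 631.43*I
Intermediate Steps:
g = 1/274015 ≈ 3.6494e-6
√(-398710 + g) = √(-398710 + 1/274015) = √(-109252520649/274015) = 3*I*√3326314382848415/274015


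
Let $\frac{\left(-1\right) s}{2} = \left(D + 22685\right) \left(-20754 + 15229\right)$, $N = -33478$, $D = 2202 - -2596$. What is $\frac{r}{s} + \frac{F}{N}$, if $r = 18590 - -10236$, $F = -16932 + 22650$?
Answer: $- \frac{433879521718}{2541709601925} \approx -0.1707$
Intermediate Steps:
$F = 5718$
$D = 4798$ ($D = 2202 + 2596 = 4798$)
$s = 303687150$ ($s = - 2 \left(4798 + 22685\right) \left(-20754 + 15229\right) = - 2 \cdot 27483 \left(-5525\right) = \left(-2\right) \left(-151843575\right) = 303687150$)
$r = 28826$ ($r = 18590 + 10236 = 28826$)
$\frac{r}{s} + \frac{F}{N} = \frac{28826}{303687150} + \frac{5718}{-33478} = 28826 \cdot \frac{1}{303687150} + 5718 \left(- \frac{1}{33478}\right) = \frac{14413}{151843575} - \frac{2859}{16739} = - \frac{433879521718}{2541709601925}$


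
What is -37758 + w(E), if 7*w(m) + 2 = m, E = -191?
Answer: -264499/7 ≈ -37786.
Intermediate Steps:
w(m) = -2/7 + m/7
-37758 + w(E) = -37758 + (-2/7 + (⅐)*(-191)) = -37758 + (-2/7 - 191/7) = -37758 - 193/7 = -264499/7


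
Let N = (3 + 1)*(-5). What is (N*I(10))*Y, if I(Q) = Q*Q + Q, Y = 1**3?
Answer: -2200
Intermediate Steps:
Y = 1
N = -20 (N = 4*(-5) = -20)
I(Q) = Q + Q**2 (I(Q) = Q**2 + Q = Q + Q**2)
(N*I(10))*Y = -200*(1 + 10)*1 = -200*11*1 = -20*110*1 = -2200*1 = -2200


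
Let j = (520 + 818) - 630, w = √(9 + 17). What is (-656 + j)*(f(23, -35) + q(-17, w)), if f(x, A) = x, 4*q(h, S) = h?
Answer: 975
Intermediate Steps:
w = √26 ≈ 5.0990
q(h, S) = h/4
j = 708 (j = 1338 - 630 = 708)
(-656 + j)*(f(23, -35) + q(-17, w)) = (-656 + 708)*(23 + (¼)*(-17)) = 52*(23 - 17/4) = 52*(75/4) = 975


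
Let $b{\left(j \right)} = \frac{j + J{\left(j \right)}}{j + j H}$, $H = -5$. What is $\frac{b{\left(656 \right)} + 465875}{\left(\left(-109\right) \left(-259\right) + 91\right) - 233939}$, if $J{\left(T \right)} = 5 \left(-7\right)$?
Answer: $- \frac{1222455379}{539539008} \approx -2.2657$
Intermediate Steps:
$J{\left(T \right)} = -35$
$b{\left(j \right)} = - \frac{-35 + j}{4 j}$ ($b{\left(j \right)} = \frac{j - 35}{j + j \left(-5\right)} = \frac{-35 + j}{j - 5 j} = \frac{-35 + j}{\left(-4\right) j} = \left(-35 + j\right) \left(- \frac{1}{4 j}\right) = - \frac{-35 + j}{4 j}$)
$\frac{b{\left(656 \right)} + 465875}{\left(\left(-109\right) \left(-259\right) + 91\right) - 233939} = \frac{\frac{35 - 656}{4 \cdot 656} + 465875}{\left(\left(-109\right) \left(-259\right) + 91\right) - 233939} = \frac{\frac{1}{4} \cdot \frac{1}{656} \left(35 - 656\right) + 465875}{\left(28231 + 91\right) - 233939} = \frac{\frac{1}{4} \cdot \frac{1}{656} \left(-621\right) + 465875}{28322 - 233939} = \frac{- \frac{621}{2624} + 465875}{-205617} = \frac{1222455379}{2624} \left(- \frac{1}{205617}\right) = - \frac{1222455379}{539539008}$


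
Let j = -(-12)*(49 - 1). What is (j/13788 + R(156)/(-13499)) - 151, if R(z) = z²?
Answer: -789792371/5170117 ≈ -152.76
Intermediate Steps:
j = 576 (j = -(-12)*48 = -1*(-576) = 576)
(j/13788 + R(156)/(-13499)) - 151 = (576/13788 + 156²/(-13499)) - 151 = (576*(1/13788) + 24336*(-1/13499)) - 151 = (16/383 - 24336/13499) - 151 = -9104704/5170117 - 151 = -789792371/5170117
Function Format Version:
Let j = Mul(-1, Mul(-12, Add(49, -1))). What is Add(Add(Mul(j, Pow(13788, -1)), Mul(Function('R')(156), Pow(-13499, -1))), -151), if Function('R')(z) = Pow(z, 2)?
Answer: Rational(-789792371, 5170117) ≈ -152.76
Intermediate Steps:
j = 576 (j = Mul(-1, Mul(-12, 48)) = Mul(-1, -576) = 576)
Add(Add(Mul(j, Pow(13788, -1)), Mul(Function('R')(156), Pow(-13499, -1))), -151) = Add(Add(Mul(576, Pow(13788, -1)), Mul(Pow(156, 2), Pow(-13499, -1))), -151) = Add(Add(Mul(576, Rational(1, 13788)), Mul(24336, Rational(-1, 13499))), -151) = Add(Add(Rational(16, 383), Rational(-24336, 13499)), -151) = Add(Rational(-9104704, 5170117), -151) = Rational(-789792371, 5170117)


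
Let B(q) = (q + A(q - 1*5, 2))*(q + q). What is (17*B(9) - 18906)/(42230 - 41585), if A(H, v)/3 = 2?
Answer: -4772/215 ≈ -22.195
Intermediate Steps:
A(H, v) = 6 (A(H, v) = 3*2 = 6)
B(q) = 2*q*(6 + q) (B(q) = (q + 6)*(q + q) = (6 + q)*(2*q) = 2*q*(6 + q))
(17*B(9) - 18906)/(42230 - 41585) = (17*(2*9*(6 + 9)) - 18906)/(42230 - 41585) = (17*(2*9*15) - 18906)/645 = (17*270 - 18906)*(1/645) = (4590 - 18906)*(1/645) = -14316*1/645 = -4772/215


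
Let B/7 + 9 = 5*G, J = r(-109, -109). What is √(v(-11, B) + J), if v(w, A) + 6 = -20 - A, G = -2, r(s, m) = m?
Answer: I*√2 ≈ 1.4142*I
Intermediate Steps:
J = -109
B = -133 (B = -63 + 7*(5*(-2)) = -63 + 7*(-10) = -63 - 70 = -133)
v(w, A) = -26 - A (v(w, A) = -6 + (-20 - A) = -26 - A)
√(v(-11, B) + J) = √((-26 - 1*(-133)) - 109) = √((-26 + 133) - 109) = √(107 - 109) = √(-2) = I*√2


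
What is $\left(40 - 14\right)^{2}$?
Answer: $676$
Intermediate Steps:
$\left(40 - 14\right)^{2} = 26^{2} = 676$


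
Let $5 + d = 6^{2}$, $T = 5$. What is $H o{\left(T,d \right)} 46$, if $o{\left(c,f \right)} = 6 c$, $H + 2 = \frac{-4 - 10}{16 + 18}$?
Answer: $- \frac{56580}{17} \approx -3328.2$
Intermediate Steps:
$H = - \frac{41}{17}$ ($H = -2 + \frac{-4 - 10}{16 + 18} = -2 - \frac{14}{34} = -2 - \frac{7}{17} = - \frac{41}{17} \approx -2.4118$)
$d = 31$ ($d = -5 + 6^{2} = -5 + 36 = 31$)
$H o{\left(T,d \right)} 46 = - \frac{41 \cdot 6 \cdot 5}{17} \cdot 46 = \left(- \frac{41}{17}\right) 30 \cdot 46 = \left(- \frac{1230}{17}\right) 46 = - \frac{56580}{17}$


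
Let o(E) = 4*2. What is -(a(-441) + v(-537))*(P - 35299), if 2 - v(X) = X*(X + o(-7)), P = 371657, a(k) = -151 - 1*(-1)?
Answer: 95600007118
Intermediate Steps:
a(k) = -150 (a(k) = -151 + 1 = -150)
o(E) = 8
v(X) = 2 - X*(8 + X) (v(X) = 2 - X*(X + 8) = 2 - X*(8 + X))
-(a(-441) + v(-537))*(P - 35299) = -(-150 + (2 - 1*(-537)**2 - 8*(-537)))*(371657 - 35299) = -(-150 + (2 - 1*288369 + 4296))*336358 = -(-150 + (2 - 288369 + 4296))*336358 = -(-150 - 284071)*336358 = -(-284221)*336358 = -1*(-95600007118) = 95600007118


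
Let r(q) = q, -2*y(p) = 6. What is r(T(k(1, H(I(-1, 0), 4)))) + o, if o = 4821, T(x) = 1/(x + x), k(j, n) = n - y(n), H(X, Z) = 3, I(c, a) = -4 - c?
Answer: 57853/12 ≈ 4821.1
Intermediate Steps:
y(p) = -3 (y(p) = -½*6 = -3)
k(j, n) = 3 + n (k(j, n) = n - 1*(-3) = n + 3 = 3 + n)
T(x) = 1/(2*x)
r(T(k(1, H(I(-1, 0), 4)))) + o = 1/(2*(3 + 3)) + 4821 = (½)/6 + 4821 = (½)*(⅙) + 4821 = 1/12 + 4821 = 57853/12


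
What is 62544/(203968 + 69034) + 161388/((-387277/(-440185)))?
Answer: 9697121881973124/52863697777 ≈ 1.8344e+5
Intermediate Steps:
62544/(203968 + 69034) + 161388/((-387277/(-440185))) = 62544/273002 + 161388/((-387277*(-1/440185))) = 62544*(1/273002) + 161388/(387277/440185) = 31272/136501 + 161388*(440185/387277) = 31272/136501 + 71040576780/387277 = 9697121881973124/52863697777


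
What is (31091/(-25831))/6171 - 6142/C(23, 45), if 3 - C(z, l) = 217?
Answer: 489523596434/17056131807 ≈ 28.701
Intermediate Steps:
C(z, l) = -214 (C(z, l) = 3 - 1*217 = 3 - 217 = -214)
(31091/(-25831))/6171 - 6142/C(23, 45) = (31091/(-25831))/6171 - 6142/(-214) = (31091*(-1/25831))*(1/6171) - 6142*(-1/214) = -31091/25831*1/6171 + 3071/107 = -31091/159403101 + 3071/107 = 489523596434/17056131807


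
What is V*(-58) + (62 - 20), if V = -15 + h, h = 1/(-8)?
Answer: 3677/4 ≈ 919.25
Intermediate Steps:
h = -1/8 ≈ -0.12500
V = -121/8 (V = -15 - 1/8 = -121/8 ≈ -15.125)
V*(-58) + (62 - 20) = -121/8*(-58) + (62 - 20) = 3509/4 + 42 = 3677/4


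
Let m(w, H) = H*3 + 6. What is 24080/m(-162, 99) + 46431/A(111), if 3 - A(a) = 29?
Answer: -13442513/7878 ≈ -1706.3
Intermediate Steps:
A(a) = -26 (A(a) = 3 - 1*29 = 3 - 29 = -26)
m(w, H) = 6 + 3*H (m(w, H) = 3*H + 6 = 6 + 3*H)
24080/m(-162, 99) + 46431/A(111) = 24080/(6 + 3*99) + 46431/(-26) = 24080/(6 + 297) + 46431*(-1/26) = 24080/303 - 46431/26 = -13442513/7878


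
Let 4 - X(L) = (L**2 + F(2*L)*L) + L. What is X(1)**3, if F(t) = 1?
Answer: 1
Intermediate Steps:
X(L) = 4 - L**2 - 2*L (X(L) = 4 - ((L**2 + 1*L) + L) = 4 - ((L**2 + L) + L) = 4 - ((L + L**2) + L) = 4 - (L**2 + 2*L) = 4 + (-L**2 - 2*L) = 4 - L**2 - 2*L)
X(1)**3 = (4 - 1*1**2 - 2*1)**3 = (4 - 1*1 - 2)**3 = (4 - 1 - 2)**3 = 1**3 = 1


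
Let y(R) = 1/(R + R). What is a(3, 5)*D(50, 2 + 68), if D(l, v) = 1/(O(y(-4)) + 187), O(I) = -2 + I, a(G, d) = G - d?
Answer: -16/1479 ≈ -0.010818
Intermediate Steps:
y(R) = 1/(2*R)
D(l, v) = 8/1479 (D(l, v) = 1/((-2 + (½)/(-4)) + 187) = 1/((-2 + (½)*(-¼)) + 187) = 1/((-2 - ⅛) + 187) = 1/(-17/8 + 187) = 1/(1479/8) = 8/1479)
a(3, 5)*D(50, 2 + 68) = (3 - 1*5)*(8/1479) = (3 - 5)*(8/1479) = -2*8/1479 = -16/1479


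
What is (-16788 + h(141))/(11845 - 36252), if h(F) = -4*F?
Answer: 17352/24407 ≈ 0.71094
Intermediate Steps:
(-16788 + h(141))/(11845 - 36252) = (-16788 - 4*141)/(11845 - 36252) = (-16788 - 564)/(-24407) = -17352*(-1/24407) = 17352/24407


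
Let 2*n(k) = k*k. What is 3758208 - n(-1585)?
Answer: 5004191/2 ≈ 2.5021e+6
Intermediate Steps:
n(k) = k**2/2 (n(k) = (k*k)/2 = k**2/2)
3758208 - n(-1585) = 3758208 - (-1585)**2/2 = 3758208 - 2512225/2 = 5004191/2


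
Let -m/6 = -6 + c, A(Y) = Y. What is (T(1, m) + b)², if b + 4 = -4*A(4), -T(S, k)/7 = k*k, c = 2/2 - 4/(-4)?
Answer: 16418704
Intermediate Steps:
c = 2 (c = 2*(½) - 4*(-¼) = 1 + 1 = 2)
m = 24 (m = -6*(-6 + 2) = -6*(-4) = 24)
T(S, k) = -7*k² (T(S, k) = -7*k*k = -7*k²)
b = -20 (b = -4 - 4*4 = -4 - 16 = -20)
(T(1, m) + b)² = (-7*24² - 20)² = (-7*576 - 20)² = (-4032 - 20)² = (-4052)² = 16418704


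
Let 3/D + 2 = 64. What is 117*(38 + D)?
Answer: 276003/62 ≈ 4451.7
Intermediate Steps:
D = 3/62 (D = 3/(-2 + 64) = 3/62 ≈ 0.048387)
117*(38 + D) = 117*(38 + 3/62) = 117*(2359/62) = 276003/62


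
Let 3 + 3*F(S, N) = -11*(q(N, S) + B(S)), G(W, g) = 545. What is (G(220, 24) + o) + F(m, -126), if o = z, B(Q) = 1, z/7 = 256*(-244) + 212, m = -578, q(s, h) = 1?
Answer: -1305682/3 ≈ -4.3523e+5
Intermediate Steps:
z = -435764 (z = 7*(256*(-244) + 212) = 7*(-62464 + 212) = 7*(-62252) = -435764)
o = -435764
F(S, N) = -25/3 (F(S, N) = -1 + (-11*(1 + 1))/3 = -1 + (-11*2)/3 = -1 + (1/3)*(-22) = -1 - 22/3 = -25/3)
(G(220, 24) + o) + F(m, -126) = (545 - 435764) - 25/3 = -435219 - 25/3 = -1305682/3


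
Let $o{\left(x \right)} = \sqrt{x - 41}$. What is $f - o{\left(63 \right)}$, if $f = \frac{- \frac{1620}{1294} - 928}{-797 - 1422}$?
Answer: $\frac{601226}{1435693} - \sqrt{22} \approx -4.2716$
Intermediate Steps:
$f = \frac{601226}{1435693}$ ($f = \frac{\left(-1620\right) \frac{1}{1294} - 928}{-2219} = \left(- \frac{810}{647} - 928\right) \left(- \frac{1}{2219}\right) = \left(- \frac{601226}{647}\right) \left(- \frac{1}{2219}\right) = \frac{601226}{1435693} \approx 0.41877$)
$o{\left(x \right)} = \sqrt{-41 + x}$
$f - o{\left(63 \right)} = \frac{601226}{1435693} - \sqrt{-41 + 63} = \frac{601226}{1435693} - \sqrt{22}$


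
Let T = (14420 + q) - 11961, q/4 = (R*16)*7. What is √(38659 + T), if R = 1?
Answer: √41566 ≈ 203.88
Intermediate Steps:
q = 448 (q = 4*((1*16)*7) = 4*(16*7) = 4*112 = 448)
T = 2907 (T = (14420 + 448) - 11961 = 14868 - 11961 = 2907)
√(38659 + T) = √(38659 + 2907) = √41566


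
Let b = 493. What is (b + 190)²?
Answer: 466489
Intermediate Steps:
(b + 190)² = (493 + 190)² = 683² = 466489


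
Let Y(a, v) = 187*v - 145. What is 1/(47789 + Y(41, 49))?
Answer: 1/56807 ≈ 1.7603e-5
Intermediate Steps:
Y(a, v) = -145 + 187*v
1/(47789 + Y(41, 49)) = 1/(47789 + (-145 + 187*49)) = 1/(47789 + (-145 + 9163)) = 1/(47789 + 9018) = 1/56807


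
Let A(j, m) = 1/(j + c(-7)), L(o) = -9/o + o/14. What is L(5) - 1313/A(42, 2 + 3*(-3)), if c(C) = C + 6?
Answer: -3768411/70 ≈ -53834.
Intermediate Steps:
c(C) = 6 + C
L(o) = -9/o + o/14 (L(o) = -9/o + o*(1/14) = -9/o + o/14)
A(j, m) = 1/(-1 + j) (A(j, m) = 1/(j + (6 - 7)) = 1/(j - 1) = 1/(-1 + j))
L(5) - 1313/A(42, 2 + 3*(-3)) = (-9/5 + (1/14)*5) - 1313/(1/(-1 + 42)) = (-9*⅕ + 5/14) - 1313/(1/41) = (-9/5 + 5/14) - 1313/1/41 = -101/70 - 1313*41 = -101/70 - 53833 = -3768411/70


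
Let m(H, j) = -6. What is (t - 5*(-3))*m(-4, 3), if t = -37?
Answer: 132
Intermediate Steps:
(t - 5*(-3))*m(-4, 3) = (-37 - 5*(-3))*(-6) = (-37 + 15)*(-6) = -22*(-6) = 132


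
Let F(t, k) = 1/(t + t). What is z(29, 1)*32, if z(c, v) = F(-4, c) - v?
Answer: -36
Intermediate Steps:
F(t, k) = 1/(2*t)
z(c, v) = -⅛ - v (z(c, v) = (½)/(-4) - v = (½)*(-¼) - v = -⅛ - v)
z(29, 1)*32 = (-⅛ - 1*1)*32 = (-⅛ - 1)*32 = -9/8*32 = -36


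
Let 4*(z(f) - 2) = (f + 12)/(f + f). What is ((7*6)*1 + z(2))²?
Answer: 128881/64 ≈ 2013.8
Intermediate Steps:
z(f) = 2 + (12 + f)/(8*f) (z(f) = 2 + ((f + 12)/(f + f))/4 = 2 + ((12 + f)/((2*f)))/4 = 2 + ((12 + f)*(1/(2*f)))/4 = 2 + ((12 + f)/(2*f))/4 = 2 + (12 + f)/(8*f))
((7*6)*1 + z(2))² = ((7*6)*1 + (⅛)*(12 + 17*2)/2)² = (42*1 + (⅛)*(½)*(12 + 34))² = (42 + (⅛)*(½)*46)² = (42 + 23/8)² = (359/8)² = 128881/64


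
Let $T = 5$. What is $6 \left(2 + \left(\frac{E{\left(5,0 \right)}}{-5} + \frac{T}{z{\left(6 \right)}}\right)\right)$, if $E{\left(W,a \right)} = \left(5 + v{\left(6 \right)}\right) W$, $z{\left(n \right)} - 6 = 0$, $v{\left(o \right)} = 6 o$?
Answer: $-229$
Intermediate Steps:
$z{\left(n \right)} = 6$ ($z{\left(n \right)} = 6 + 0 = 6$)
$E{\left(W,a \right)} = 41 W$ ($E{\left(W,a \right)} = \left(5 + 6 \cdot 6\right) W = \left(5 + 36\right) W = 41 W$)
$6 \left(2 + \left(\frac{E{\left(5,0 \right)}}{-5} + \frac{T}{z{\left(6 \right)}}\right)\right) = 6 \left(2 + \left(\frac{41 \cdot 5}{-5} + \frac{5}{6}\right)\right) = 6 \left(2 + \left(205 \left(- \frac{1}{5}\right) + 5 \cdot \frac{1}{6}\right)\right) = 6 \left(2 + \left(-41 + \frac{5}{6}\right)\right) = 6 \left(2 - \frac{241}{6}\right) = 6 \left(- \frac{229}{6}\right) = -229$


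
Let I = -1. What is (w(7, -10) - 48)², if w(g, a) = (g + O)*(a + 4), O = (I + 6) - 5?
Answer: 8100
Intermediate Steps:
O = 0 (O = (-1 + 6) - 5 = 5 - 5 = 0)
w(g, a) = g*(4 + a) (w(g, a) = (g + 0)*(a + 4) = g*(4 + a))
(w(7, -10) - 48)² = (7*(4 - 10) - 48)² = (7*(-6) - 48)² = (-42 - 48)² = (-90)² = 8100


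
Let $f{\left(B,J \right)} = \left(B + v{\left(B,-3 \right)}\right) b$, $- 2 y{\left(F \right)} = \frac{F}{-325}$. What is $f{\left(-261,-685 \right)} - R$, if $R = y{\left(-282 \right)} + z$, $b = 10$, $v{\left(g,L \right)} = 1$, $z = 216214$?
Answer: $- \frac{71114409}{325} \approx -2.1881 \cdot 10^{5}$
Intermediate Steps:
$y{\left(F \right)} = \frac{F}{650}$ ($y{\left(F \right)} = - \frac{F \frac{1}{-325}}{2} = - \frac{F \left(- \frac{1}{325}\right)}{2} = - \frac{\left(- \frac{1}{325}\right) F}{2} = \frac{F}{650}$)
$f{\left(B,J \right)} = 10 + 10 B$ ($f{\left(B,J \right)} = \left(B + 1\right) 10 = \left(1 + B\right) 10 = 10 + 10 B$)
$R = \frac{70269409}{325}$ ($R = \frac{1}{650} \left(-282\right) + 216214 = - \frac{141}{325} + 216214 = \frac{70269409}{325} \approx 2.1621 \cdot 10^{5}$)
$f{\left(-261,-685 \right)} - R = \left(10 + 10 \left(-261\right)\right) - \frac{70269409}{325} = \left(10 - 2610\right) - \frac{70269409}{325} = -2600 - \frac{70269409}{325} = - \frac{71114409}{325}$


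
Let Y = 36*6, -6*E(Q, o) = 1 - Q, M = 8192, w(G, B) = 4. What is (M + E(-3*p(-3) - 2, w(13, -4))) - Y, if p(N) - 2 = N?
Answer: 7976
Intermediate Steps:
p(N) = 2 + N
E(Q, o) = -1/6 + Q/6 (E(Q, o) = -(1 - Q)/6 = -1/6 + Q/6)
Y = 216
(M + E(-3*p(-3) - 2, w(13, -4))) - Y = (8192 + (-1/6 + (-3*(2 - 3) - 2)/6)) - 1*216 = (8192 + (-1/6 + (-3*(-1) - 2)/6)) - 216 = (8192 + (-1/6 + (3 - 2)/6)) - 216 = (8192 + (-1/6 + (1/6)*1)) - 216 = (8192 + (-1/6 + 1/6)) - 216 = (8192 + 0) - 216 = 8192 - 216 = 7976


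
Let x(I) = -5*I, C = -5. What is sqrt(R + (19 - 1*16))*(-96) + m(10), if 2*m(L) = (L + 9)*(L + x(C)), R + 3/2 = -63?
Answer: 665/2 - 48*I*sqrt(246) ≈ 332.5 - 752.85*I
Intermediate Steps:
R = -129/2 (R = -3/2 - 63 = -129/2 ≈ -64.500)
m(L) = (9 + L)*(25 + L)/2 (m(L) = ((L + 9)*(L - 5*(-5)))/2 = ((9 + L)*(L + 25))/2 = ((9 + L)*(25 + L))/2 = (9 + L)*(25 + L)/2)
sqrt(R + (19 - 1*16))*(-96) + m(10) = sqrt(-129/2 + (19 - 1*16))*(-96) + (225/2 + (1/2)*10**2 + 17*10) = sqrt(-129/2 + (19 - 16))*(-96) + (225/2 + (1/2)*100 + 170) = sqrt(-129/2 + 3)*(-96) + (225/2 + 50 + 170) = sqrt(-123/2)*(-96) + 665/2 = (I*sqrt(246)/2)*(-96) + 665/2 = -48*I*sqrt(246) + 665/2 = 665/2 - 48*I*sqrt(246)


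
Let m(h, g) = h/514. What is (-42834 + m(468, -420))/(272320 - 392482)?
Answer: 1834684/5146939 ≈ 0.35646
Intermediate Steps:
m(h, g) = h/514 (m(h, g) = h*(1/514) = h/514)
(-42834 + m(468, -420))/(272320 - 392482) = (-42834 + (1/514)*468)/(272320 - 392482) = (-42834 + 234/257)/(-120162) = -11008104/257*(-1/120162) = 1834684/5146939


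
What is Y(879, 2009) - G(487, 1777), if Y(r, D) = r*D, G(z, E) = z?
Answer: 1765424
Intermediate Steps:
Y(r, D) = D*r
Y(879, 2009) - G(487, 1777) = 2009*879 - 1*487 = 1765911 - 487 = 1765424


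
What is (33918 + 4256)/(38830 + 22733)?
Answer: 38174/61563 ≈ 0.62008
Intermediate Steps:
(33918 + 4256)/(38830 + 22733) = 38174/61563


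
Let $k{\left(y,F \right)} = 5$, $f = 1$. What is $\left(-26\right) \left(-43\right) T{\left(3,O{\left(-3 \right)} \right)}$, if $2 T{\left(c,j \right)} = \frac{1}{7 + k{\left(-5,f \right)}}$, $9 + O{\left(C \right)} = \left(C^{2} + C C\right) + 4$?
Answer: $\frac{559}{12} \approx 46.583$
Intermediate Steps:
$O{\left(C \right)} = -5 + 2 C^{2}$ ($O{\left(C \right)} = -9 + \left(\left(C^{2} + C C\right) + 4\right) = -9 + \left(\left(C^{2} + C^{2}\right) + 4\right) = -9 + \left(2 C^{2} + 4\right) = -9 + \left(4 + 2 C^{2}\right) = -5 + 2 C^{2}$)
$T{\left(c,j \right)} = \frac{1}{24}$ ($T{\left(c,j \right)} = \frac{1}{2 \left(7 + 5\right)} = \frac{1}{2 \cdot 12} = \frac{1}{2} \cdot \frac{1}{12} = \frac{1}{24}$)
$\left(-26\right) \left(-43\right) T{\left(3,O{\left(-3 \right)} \right)} = \left(-26\right) \left(-43\right) \frac{1}{24} = 1118 \cdot \frac{1}{24} = \frac{559}{12}$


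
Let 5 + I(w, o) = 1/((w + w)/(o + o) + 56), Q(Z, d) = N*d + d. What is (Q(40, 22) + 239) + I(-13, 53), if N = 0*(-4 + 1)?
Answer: 756533/2955 ≈ 256.02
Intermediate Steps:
N = 0 (N = 0*(-3) = 0)
Q(Z, d) = d (Q(Z, d) = 0*d + d = 0 + d = d)
I(w, o) = -5 + 1/(56 + w/o) (I(w, o) = -5 + 1/((w + w)/(o + o) + 56) = -5 + 1/((2*w)/((2*o)) + 56) = -5 + 1/((2*w)*(1/(2*o)) + 56) = -5 + 1/(w/o + 56) = -5 + 1/(56 + w/o))
(Q(40, 22) + 239) + I(-13, 53) = (22 + 239) + (-279*53 - 5*(-13))/(-13 + 56*53) = 261 + (-14787 + 65)/(-13 + 2968) = 261 - 14722/2955 = 756533/2955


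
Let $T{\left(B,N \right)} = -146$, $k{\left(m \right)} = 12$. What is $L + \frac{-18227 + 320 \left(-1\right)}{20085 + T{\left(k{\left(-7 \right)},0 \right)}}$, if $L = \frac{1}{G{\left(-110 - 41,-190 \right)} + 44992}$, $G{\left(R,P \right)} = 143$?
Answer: $- \frac{837098906}{899946765} \approx -0.93017$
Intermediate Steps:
$L = \frac{1}{45135}$ ($L = \frac{1}{143 + 44992} = \frac{1}{45135} \approx 2.2156 \cdot 10^{-5}$)
$L + \frac{-18227 + 320 \left(-1\right)}{20085 + T{\left(k{\left(-7 \right)},0 \right)}} = \frac{1}{45135} + \frac{-18227 + 320 \left(-1\right)}{20085 - 146} = \frac{1}{45135} + \frac{-18227 - 320}{19939} = \frac{1}{45135} - \frac{18547}{19939} = - \frac{837098906}{899946765}$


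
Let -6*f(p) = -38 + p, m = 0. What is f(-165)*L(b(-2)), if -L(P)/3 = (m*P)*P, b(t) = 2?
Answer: 0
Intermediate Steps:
L(P) = 0 (L(P) = -3*0*P*P = -0*P = -3*0 = 0)
f(p) = 19/3 - p/6 (f(p) = -(-38 + p)/6 = 19/3 - p/6)
f(-165)*L(b(-2)) = (19/3 - ⅙*(-165))*0 = (19/3 + 55/2)*0 = (203/6)*0 = 0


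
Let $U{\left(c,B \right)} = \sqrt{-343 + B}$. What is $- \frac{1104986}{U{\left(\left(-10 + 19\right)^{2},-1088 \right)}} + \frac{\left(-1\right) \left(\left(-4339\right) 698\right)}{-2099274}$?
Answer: $- \frac{1514311}{1049637} + \frac{1104986 i \sqrt{159}}{477} \approx -1.4427 + 29210.0 i$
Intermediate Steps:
$- \frac{1104986}{U{\left(\left(-10 + 19\right)^{2},-1088 \right)}} + \frac{\left(-1\right) \left(\left(-4339\right) 698\right)}{-2099274} = - \frac{1104986}{\sqrt{-343 - 1088}} + \frac{\left(-1\right) \left(\left(-4339\right) 698\right)}{-2099274} = - \frac{1104986}{\sqrt{-1431}} + \left(-1\right) \left(-3028622\right) \left(- \frac{1}{2099274}\right) = - \frac{1104986}{3 i \sqrt{159}} + 3028622 \left(- \frac{1}{2099274}\right) = - 1104986 \left(- \frac{i \sqrt{159}}{477}\right) - \frac{1514311}{1049637} = \frac{1104986 i \sqrt{159}}{477} - \frac{1514311}{1049637} = - \frac{1514311}{1049637} + \frac{1104986 i \sqrt{159}}{477}$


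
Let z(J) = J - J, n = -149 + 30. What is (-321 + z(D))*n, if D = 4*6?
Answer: 38199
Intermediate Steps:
D = 24
n = -119
z(J) = 0
(-321 + z(D))*n = (-321 + 0)*(-119) = -321*(-119) = 38199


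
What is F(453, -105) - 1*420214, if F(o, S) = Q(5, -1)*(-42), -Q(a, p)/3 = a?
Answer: -419584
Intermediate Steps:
Q(a, p) = -3*a
F(o, S) = 630 (F(o, S) = -3*5*(-42) = -15*(-42) = 630)
F(453, -105) - 1*420214 = 630 - 1*420214 = 630 - 420214 = -419584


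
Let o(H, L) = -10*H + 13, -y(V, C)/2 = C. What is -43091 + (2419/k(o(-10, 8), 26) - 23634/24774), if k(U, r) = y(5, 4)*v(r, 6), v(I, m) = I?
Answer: -37018737075/858832 ≈ -43104.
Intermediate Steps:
y(V, C) = -2*C
o(H, L) = 13 - 10*H
k(U, r) = -8*r (k(U, r) = (-2*4)*r = -8*r)
-43091 + (2419/k(o(-10, 8), 26) - 23634/24774) = -43091 + (2419/((-8*26)) - 23634/24774) = -43091 + (2419/(-208) - 23634*1/24774) = -43091 + (2419*(-1/208) - 3939/4129) = -43091 + (-2419/208 - 3939/4129) = -43091 - 10807363/858832 = -37018737075/858832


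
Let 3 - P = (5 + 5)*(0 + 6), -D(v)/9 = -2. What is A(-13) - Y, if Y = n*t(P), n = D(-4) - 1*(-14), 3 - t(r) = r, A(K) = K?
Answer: -1933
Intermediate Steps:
D(v) = 18 (D(v) = -9*(-2) = 18)
P = -57 (P = 3 - (5 + 5)*(0 + 6) = 3 - 10*6 = 3 - 1*60 = 3 - 60 = -57)
t(r) = 3 - r
n = 32 (n = 18 - 1*(-14) = 18 + 14 = 32)
Y = 1920 (Y = 32*(3 - 1*(-57)) = 32*(3 + 57) = 32*60 = 1920)
A(-13) - Y = -13 - 1*1920 = -13 - 1920 = -1933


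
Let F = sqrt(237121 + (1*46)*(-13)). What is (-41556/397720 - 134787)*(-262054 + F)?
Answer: 1756008366477573/49715 - 93813172593*sqrt(4827)/99430 ≈ 3.5256e+10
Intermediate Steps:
F = 7*sqrt(4827) (F = sqrt(237121 + 46*(-13)) = sqrt(237121 - 598) = sqrt(236523) = 7*sqrt(4827) ≈ 486.34)
(-41556/397720 - 134787)*(-262054 + F) = (-41556/397720 - 134787)*(-262054 + 7*sqrt(4827)) = (-41556*1/397720 - 134787)*(-262054 + 7*sqrt(4827)) = (-10389/99430 - 134787)*(-262054 + 7*sqrt(4827)) = -13401881799*(-262054 + 7*sqrt(4827))/99430 = 1756008366477573/49715 - 93813172593*sqrt(4827)/99430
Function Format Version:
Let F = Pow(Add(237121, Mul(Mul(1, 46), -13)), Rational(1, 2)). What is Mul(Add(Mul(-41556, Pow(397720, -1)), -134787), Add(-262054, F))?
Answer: Add(Rational(1756008366477573, 49715), Mul(Rational(-93813172593, 99430), Pow(4827, Rational(1, 2)))) ≈ 3.5256e+10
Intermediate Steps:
F = Mul(7, Pow(4827, Rational(1, 2))) (F = Pow(Add(237121, Mul(46, -13)), Rational(1, 2)) = Pow(Add(237121, -598), Rational(1, 2)) = Pow(236523, Rational(1, 2)) = Mul(7, Pow(4827, Rational(1, 2))) ≈ 486.34)
Mul(Add(Mul(-41556, Pow(397720, -1)), -134787), Add(-262054, F)) = Mul(Add(Mul(-41556, Pow(397720, -1)), -134787), Add(-262054, Mul(7, Pow(4827, Rational(1, 2))))) = Mul(Add(Mul(-41556, Rational(1, 397720)), -134787), Add(-262054, Mul(7, Pow(4827, Rational(1, 2))))) = Mul(Add(Rational(-10389, 99430), -134787), Add(-262054, Mul(7, Pow(4827, Rational(1, 2))))) = Mul(Rational(-13401881799, 99430), Add(-262054, Mul(7, Pow(4827, Rational(1, 2))))) = Add(Rational(1756008366477573, 49715), Mul(Rational(-93813172593, 99430), Pow(4827, Rational(1, 2))))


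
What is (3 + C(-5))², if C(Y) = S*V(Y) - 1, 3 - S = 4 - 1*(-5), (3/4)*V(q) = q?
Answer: 1764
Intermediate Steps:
V(q) = 4*q/3
S = -6 (S = 3 - (4 - 1*(-5)) = 3 - (4 + 5) = 3 - 1*9 = 3 - 9 = -6)
C(Y) = -1 - 8*Y (C(Y) = -8*Y - 1 = -1 - 8*Y)
(3 + C(-5))² = (3 + (-1 - 8*(-5)))² = (3 + (-1 + 40))² = (3 + 39)² = 42² = 1764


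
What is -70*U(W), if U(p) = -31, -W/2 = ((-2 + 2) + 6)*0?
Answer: 2170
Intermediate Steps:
W = 0 (W = -2*((-2 + 2) + 6)*0 = -2*(0 + 6)*0 = -12*0 = -2*0 = 0)
-70*U(W) = -70*(-31) = 2170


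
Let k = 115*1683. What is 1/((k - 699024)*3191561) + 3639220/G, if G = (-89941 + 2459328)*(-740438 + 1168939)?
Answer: 5871032744703540293/1637925363996974858493753 ≈ 3.5844e-6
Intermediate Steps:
k = 193545
G = 1015284698887 (G = 2369387*428501 = 1015284698887)
1/((k - 699024)*3191561) + 3639220/G = 1/((193545 - 699024)*3191561) + 3639220/1015284698887 = (1/3191561)/(-505479) + 3639220*(1/1015284698887) = -1/505479*1/3191561 + 3639220/1015284698887 = -1/1613267062719 + 3639220/1015284698887 = 5871032744703540293/1637925363996974858493753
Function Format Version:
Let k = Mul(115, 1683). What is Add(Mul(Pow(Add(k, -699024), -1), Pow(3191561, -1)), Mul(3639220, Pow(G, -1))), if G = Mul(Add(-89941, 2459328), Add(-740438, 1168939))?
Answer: Rational(5871032744703540293, 1637925363996974858493753) ≈ 3.5844e-6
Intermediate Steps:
k = 193545
G = 1015284698887 (G = Mul(2369387, 428501) = 1015284698887)
Add(Mul(Pow(Add(k, -699024), -1), Pow(3191561, -1)), Mul(3639220, Pow(G, -1))) = Add(Mul(Pow(Add(193545, -699024), -1), Pow(3191561, -1)), Mul(3639220, Pow(1015284698887, -1))) = Add(Mul(Pow(-505479, -1), Rational(1, 3191561)), Mul(3639220, Rational(1, 1015284698887))) = Add(Mul(Rational(-1, 505479), Rational(1, 3191561)), Rational(3639220, 1015284698887)) = Add(Rational(-1, 1613267062719), Rational(3639220, 1015284698887)) = Rational(5871032744703540293, 1637925363996974858493753)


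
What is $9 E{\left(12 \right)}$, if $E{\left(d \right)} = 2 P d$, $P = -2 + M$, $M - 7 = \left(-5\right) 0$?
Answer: $1080$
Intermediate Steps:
$M = 7$ ($M = 7 - 0 = 7 + 0 = 7$)
$P = 5$ ($P = -2 + 7 = 5$)
$E{\left(d \right)} = 10 d$ ($E{\left(d \right)} = 2 \cdot 5 d = 10 d$)
$9 E{\left(12 \right)} = 9 \cdot 10 \cdot 12 = 9 \cdot 120 = 1080$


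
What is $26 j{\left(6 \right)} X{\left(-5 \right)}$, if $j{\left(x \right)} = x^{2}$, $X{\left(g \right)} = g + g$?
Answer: $-9360$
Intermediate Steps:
$X{\left(g \right)} = 2 g$
$26 j{\left(6 \right)} X{\left(-5 \right)} = 26 \cdot 6^{2} \cdot 2 \left(-5\right) = 26 \cdot 36 \left(-10\right) = 936 \left(-10\right) = -9360$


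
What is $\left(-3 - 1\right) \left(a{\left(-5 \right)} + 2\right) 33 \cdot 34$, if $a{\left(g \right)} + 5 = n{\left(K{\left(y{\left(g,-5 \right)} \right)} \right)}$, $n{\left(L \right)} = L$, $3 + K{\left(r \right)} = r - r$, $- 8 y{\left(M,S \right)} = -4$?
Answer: $26928$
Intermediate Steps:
$y{\left(M,S \right)} = \frac{1}{2}$ ($y{\left(M,S \right)} = \left(- \frac{1}{8}\right) \left(-4\right) = \frac{1}{2}$)
$K{\left(r \right)} = -3$ ($K{\left(r \right)} = -3 + \left(r - r\right) = -3 + 0 = -3$)
$a{\left(g \right)} = -8$ ($a{\left(g \right)} = -5 - 3 = -8$)
$\left(-3 - 1\right) \left(a{\left(-5 \right)} + 2\right) 33 \cdot 34 = \left(-3 - 1\right) \left(-8 + 2\right) 33 \cdot 34 = \left(-4\right) \left(-6\right) 33 \cdot 34 = 24 \cdot 33 \cdot 34 = 792 \cdot 34 = 26928$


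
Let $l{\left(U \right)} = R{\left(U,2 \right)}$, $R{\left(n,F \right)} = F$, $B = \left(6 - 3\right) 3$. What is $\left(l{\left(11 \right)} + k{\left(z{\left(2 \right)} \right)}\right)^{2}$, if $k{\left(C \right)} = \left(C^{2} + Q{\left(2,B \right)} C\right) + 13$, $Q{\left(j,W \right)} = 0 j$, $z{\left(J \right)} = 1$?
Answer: $256$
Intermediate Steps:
$B = 9$ ($B = 3 \cdot 3 = 9$)
$Q{\left(j,W \right)} = 0$
$l{\left(U \right)} = 2$
$k{\left(C \right)} = 13 + C^{2}$ ($k{\left(C \right)} = \left(C^{2} + 0 C\right) + 13 = \left(C^{2} + 0\right) + 13 = C^{2} + 13 = 13 + C^{2}$)
$\left(l{\left(11 \right)} + k{\left(z{\left(2 \right)} \right)}\right)^{2} = \left(2 + \left(13 + 1^{2}\right)\right)^{2} = \left(2 + \left(13 + 1\right)\right)^{2} = \left(2 + 14\right)^{2} = 16^{2} = 256$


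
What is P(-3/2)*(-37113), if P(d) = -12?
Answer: 445356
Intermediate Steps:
P(-3/2)*(-37113) = -12*(-37113) = 445356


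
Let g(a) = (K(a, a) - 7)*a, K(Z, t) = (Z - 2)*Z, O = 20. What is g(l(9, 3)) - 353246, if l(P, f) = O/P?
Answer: -257526874/729 ≈ -3.5326e+5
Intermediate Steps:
K(Z, t) = Z*(-2 + Z) (K(Z, t) = (-2 + Z)*Z = Z*(-2 + Z))
l(P, f) = 20/P
g(a) = a*(-7 + a*(-2 + a)) (g(a) = (a*(-2 + a) - 7)*a = (-7 + a*(-2 + a))*a = a*(-7 + a*(-2 + a)))
g(l(9, 3)) - 353246 = (20/9)*(-7 + (20/9)*(-2 + 20/9)) - 353246 = (20*(⅑))*(-7 + (20*(⅑))*(-2 + 20*(⅑))) - 353246 = 20*(-7 + 20*(-2 + 20/9)/9)/9 - 353246 = 20*(-7 + (20/9)*(2/9))/9 - 353246 = 20*(-7 + 40/81)/9 - 353246 = (20/9)*(-527/81) - 353246 = -10540/729 - 353246 = -257526874/729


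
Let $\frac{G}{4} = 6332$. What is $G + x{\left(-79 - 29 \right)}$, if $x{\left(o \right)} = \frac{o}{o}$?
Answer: $25329$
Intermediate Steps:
$G = 25328$ ($G = 4 \cdot 6332 = 25328$)
$x{\left(o \right)} = 1$
$G + x{\left(-79 - 29 \right)} = 25328 + 1 = 25329$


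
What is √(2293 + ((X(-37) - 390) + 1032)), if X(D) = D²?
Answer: 4*√269 ≈ 65.605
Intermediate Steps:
√(2293 + ((X(-37) - 390) + 1032)) = √(2293 + (((-37)² - 390) + 1032)) = √(2293 + ((1369 - 390) + 1032)) = √(2293 + (979 + 1032)) = √(2293 + 2011) = √4304 = 4*√269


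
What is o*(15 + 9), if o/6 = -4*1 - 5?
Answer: -1296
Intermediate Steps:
o = -54 (o = 6*(-4*1 - 5) = 6*(-4 - 5) = 6*(-9) = -54)
o*(15 + 9) = -54*(15 + 9) = -54*24 = -1296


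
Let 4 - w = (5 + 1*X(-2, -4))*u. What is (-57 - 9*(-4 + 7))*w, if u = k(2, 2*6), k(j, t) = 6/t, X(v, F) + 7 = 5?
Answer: -210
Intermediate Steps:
X(v, F) = -2 (X(v, F) = -7 + 5 = -2)
u = ½ (u = 6/((2*6)) = 6/12 = 6*(1/12) = ½ ≈ 0.50000)
w = 5/2 (w = 4 - (5 + 1*(-2))/2 = 4 - (5 - 2)/2 = 4 - 3/2 = 5/2 ≈ 2.5000)
(-57 - 9*(-4 + 7))*w = (-57 - 9*(-4 + 7))*(5/2) = (-57 - 9*3)*(5/2) = (-57 - 27)*(5/2) = -84*5/2 = -210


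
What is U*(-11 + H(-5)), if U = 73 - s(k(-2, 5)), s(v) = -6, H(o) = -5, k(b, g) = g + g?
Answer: -1264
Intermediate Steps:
k(b, g) = 2*g
U = 79 (U = 73 - 1*(-6) = 73 + 6 = 79)
U*(-11 + H(-5)) = 79*(-11 - 5) = 79*(-16) = -1264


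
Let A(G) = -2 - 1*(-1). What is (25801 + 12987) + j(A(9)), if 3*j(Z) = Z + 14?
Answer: 116377/3 ≈ 38792.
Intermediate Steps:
A(G) = -1 (A(G) = -2 + 1 = -1)
j(Z) = 14/3 + Z/3 (j(Z) = (Z + 14)/3 = (14 + Z)/3 = 14/3 + Z/3)
(25801 + 12987) + j(A(9)) = (25801 + 12987) + (14/3 + (1/3)*(-1)) = 38788 + (14/3 - 1/3) = 38788 + 13/3 = 116377/3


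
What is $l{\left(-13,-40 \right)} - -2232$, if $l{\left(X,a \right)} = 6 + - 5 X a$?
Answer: $-362$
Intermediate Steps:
$l{\left(X,a \right)} = 6 - 5 X a$
$l{\left(-13,-40 \right)} - -2232 = \left(6 - \left(-65\right) \left(-40\right)\right) - -2232 = \left(6 - 2600\right) + 2232 = -2594 + 2232 = -362$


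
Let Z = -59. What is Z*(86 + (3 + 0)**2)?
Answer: -5605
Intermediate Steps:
Z*(86 + (3 + 0)**2) = -59*(86 + (3 + 0)**2) = -59*(86 + 3**2) = -59*(86 + 9) = -59*95 = -5605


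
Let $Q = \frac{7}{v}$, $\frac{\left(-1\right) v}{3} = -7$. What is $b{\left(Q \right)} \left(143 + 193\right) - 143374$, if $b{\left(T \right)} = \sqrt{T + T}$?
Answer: $-143374 + 112 \sqrt{6} \approx -1.431 \cdot 10^{5}$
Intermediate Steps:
$v = 21$ ($v = \left(-3\right) \left(-7\right) = 21$)
$Q = \frac{1}{3}$ ($Q = \frac{7}{21} = 7 \cdot \frac{1}{21} = \frac{1}{3} \approx 0.33333$)
$b{\left(T \right)} = \sqrt{2} \sqrt{T}$ ($b{\left(T \right)} = \sqrt{2 T} = \sqrt{2} \sqrt{T}$)
$b{\left(Q \right)} \left(143 + 193\right) - 143374 = \frac{\sqrt{2}}{\sqrt{3}} \left(143 + 193\right) - 143374 = \sqrt{2} \frac{\sqrt{3}}{3} \cdot 336 - 143374 = \frac{\sqrt{6}}{3} \cdot 336 - 143374 = 112 \sqrt{6} - 143374 = -143374 + 112 \sqrt{6}$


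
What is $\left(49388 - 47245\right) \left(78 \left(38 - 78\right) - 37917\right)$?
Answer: $-87942291$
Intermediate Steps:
$\left(49388 - 47245\right) \left(78 \left(38 - 78\right) - 37917\right) = 2143 \left(78 \left(-40\right) - 37917\right) = 2143 \left(-3120 - 37917\right) = 2143 \left(-41037\right) = -87942291$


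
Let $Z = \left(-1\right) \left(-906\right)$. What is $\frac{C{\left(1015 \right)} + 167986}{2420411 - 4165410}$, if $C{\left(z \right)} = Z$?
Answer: $- \frac{168892}{1744999} \approx -0.096786$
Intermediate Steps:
$Z = 906$
$C{\left(z \right)} = 906$
$\frac{C{\left(1015 \right)} + 167986}{2420411 - 4165410} = \frac{906 + 167986}{2420411 - 4165410} = \frac{168892}{-1744999} = 168892 \left(- \frac{1}{1744999}\right) = - \frac{168892}{1744999}$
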